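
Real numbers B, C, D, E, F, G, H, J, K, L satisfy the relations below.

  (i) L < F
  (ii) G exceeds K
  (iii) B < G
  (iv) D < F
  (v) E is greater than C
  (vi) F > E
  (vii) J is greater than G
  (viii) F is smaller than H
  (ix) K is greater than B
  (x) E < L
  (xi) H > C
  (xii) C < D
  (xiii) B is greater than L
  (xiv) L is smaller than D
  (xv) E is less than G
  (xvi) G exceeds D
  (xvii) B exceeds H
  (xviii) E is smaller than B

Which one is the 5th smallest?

The consecutive relations fix a unique order: C < E < L < D < F < H < B < K < G < J.
Counting 5 from the smallest end gives F.

F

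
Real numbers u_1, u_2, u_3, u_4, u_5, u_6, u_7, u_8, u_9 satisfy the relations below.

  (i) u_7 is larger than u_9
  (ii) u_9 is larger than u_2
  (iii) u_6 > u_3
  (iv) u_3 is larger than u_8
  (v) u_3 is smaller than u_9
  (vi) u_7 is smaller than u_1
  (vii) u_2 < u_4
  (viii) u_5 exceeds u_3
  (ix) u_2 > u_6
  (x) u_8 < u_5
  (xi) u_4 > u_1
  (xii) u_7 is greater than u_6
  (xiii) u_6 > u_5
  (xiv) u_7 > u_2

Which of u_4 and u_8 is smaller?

u_8 < u_3 < u_6 < u_2 < u_9 < u_7 < u_1 < u_4, by transitivity through u_3, u_6, u_2, u_9, u_7, u_1.
So u_8 < u_4; u_8 is the smaller of the two.

u_8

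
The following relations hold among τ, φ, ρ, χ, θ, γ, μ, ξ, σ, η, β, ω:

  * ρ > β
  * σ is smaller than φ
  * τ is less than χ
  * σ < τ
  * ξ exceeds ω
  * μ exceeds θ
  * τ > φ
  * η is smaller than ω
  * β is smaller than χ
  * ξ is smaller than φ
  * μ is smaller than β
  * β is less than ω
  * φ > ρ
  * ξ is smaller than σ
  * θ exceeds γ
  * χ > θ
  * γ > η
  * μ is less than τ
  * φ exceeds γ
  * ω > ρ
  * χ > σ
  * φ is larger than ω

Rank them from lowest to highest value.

η < γ < θ < μ < β < ρ < ω < ξ < σ < φ < τ < χ

Each adjacent pair is fixed by a given relation: η < γ; γ < θ; θ < μ; μ < β; β < ρ; ρ < ω; ω < ξ; ξ < σ; σ < φ; φ < τ; τ < χ. Chaining them end to end gives the full order.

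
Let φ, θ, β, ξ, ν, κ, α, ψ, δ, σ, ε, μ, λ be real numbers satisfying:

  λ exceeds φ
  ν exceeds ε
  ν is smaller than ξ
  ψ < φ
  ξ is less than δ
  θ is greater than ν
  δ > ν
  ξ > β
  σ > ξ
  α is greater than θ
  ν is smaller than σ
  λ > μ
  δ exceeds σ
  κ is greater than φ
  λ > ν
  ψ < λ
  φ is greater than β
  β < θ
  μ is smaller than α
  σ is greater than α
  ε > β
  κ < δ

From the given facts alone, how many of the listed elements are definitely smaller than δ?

Directly below δ: ν, ξ, σ, κ.
One step further: β, ε, φ, α (8 so far).
One step further: μ, ψ, θ (11 so far).
Nothing else is reachable below δ; 11 in all.

11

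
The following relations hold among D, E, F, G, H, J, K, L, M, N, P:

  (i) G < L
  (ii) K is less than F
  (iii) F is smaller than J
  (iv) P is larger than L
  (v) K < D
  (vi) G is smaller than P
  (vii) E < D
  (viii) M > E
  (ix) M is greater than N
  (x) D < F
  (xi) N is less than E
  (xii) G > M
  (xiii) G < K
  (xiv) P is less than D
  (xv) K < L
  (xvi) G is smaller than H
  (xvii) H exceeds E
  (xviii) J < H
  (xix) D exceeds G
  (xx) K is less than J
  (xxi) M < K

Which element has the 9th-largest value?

The consecutive relations fix a unique order: N < E < M < G < K < L < P < D < F < J < H.
Counting 9 from the largest end gives M.

M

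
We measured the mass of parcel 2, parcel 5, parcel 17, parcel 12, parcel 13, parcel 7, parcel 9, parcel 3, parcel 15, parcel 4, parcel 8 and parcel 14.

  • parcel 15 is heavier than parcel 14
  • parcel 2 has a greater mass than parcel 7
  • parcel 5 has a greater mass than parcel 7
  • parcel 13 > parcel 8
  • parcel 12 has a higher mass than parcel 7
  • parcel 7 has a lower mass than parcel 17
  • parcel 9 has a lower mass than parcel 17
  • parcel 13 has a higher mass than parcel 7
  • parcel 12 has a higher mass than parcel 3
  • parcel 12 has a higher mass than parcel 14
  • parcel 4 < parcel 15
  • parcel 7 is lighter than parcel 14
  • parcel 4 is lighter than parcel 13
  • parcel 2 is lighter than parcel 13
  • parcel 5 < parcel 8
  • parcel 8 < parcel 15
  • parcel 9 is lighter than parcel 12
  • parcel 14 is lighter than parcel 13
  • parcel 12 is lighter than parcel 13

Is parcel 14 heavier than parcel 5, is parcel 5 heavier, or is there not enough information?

undetermined

Following every chain through parcel 5: above parcel 5 we get parcel 8, parcel 15, parcel 13; below parcel 5 we get parcel 7.
parcel 14 is not reached, and no chain runs the other way from parcel 14 to parcel 5.
So the given relations leave the order of parcel 5 and parcel 14 undetermined.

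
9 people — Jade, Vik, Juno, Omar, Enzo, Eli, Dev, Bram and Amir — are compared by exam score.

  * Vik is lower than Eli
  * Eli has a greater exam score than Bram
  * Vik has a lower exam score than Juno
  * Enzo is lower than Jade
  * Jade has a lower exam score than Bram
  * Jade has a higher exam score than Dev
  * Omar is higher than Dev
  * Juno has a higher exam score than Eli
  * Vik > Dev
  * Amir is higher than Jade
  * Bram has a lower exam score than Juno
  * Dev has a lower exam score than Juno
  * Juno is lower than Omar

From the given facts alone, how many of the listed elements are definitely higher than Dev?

From Dev the given relations immediately reach Jade, Vik, Juno, Omar.
From those, Bram, Eli, Amir — 7 in total.
No other element is forced above Dev by the given relations, so the count is 7.

7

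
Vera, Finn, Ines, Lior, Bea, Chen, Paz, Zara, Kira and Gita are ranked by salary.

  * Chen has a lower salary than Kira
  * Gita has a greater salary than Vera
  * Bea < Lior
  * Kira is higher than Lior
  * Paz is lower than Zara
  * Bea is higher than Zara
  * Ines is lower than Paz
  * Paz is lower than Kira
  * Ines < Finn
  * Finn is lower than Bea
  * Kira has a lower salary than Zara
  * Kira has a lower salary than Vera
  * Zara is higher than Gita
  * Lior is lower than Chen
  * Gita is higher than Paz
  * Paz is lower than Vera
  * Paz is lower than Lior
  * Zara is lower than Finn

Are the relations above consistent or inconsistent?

We have Bea < Lior stated directly, yet also Lior < Chen < Kira < Vera < Gita < Zara < Finn < Bea by chaining the others — so Lior < Bea. Contradiction.

inconsistent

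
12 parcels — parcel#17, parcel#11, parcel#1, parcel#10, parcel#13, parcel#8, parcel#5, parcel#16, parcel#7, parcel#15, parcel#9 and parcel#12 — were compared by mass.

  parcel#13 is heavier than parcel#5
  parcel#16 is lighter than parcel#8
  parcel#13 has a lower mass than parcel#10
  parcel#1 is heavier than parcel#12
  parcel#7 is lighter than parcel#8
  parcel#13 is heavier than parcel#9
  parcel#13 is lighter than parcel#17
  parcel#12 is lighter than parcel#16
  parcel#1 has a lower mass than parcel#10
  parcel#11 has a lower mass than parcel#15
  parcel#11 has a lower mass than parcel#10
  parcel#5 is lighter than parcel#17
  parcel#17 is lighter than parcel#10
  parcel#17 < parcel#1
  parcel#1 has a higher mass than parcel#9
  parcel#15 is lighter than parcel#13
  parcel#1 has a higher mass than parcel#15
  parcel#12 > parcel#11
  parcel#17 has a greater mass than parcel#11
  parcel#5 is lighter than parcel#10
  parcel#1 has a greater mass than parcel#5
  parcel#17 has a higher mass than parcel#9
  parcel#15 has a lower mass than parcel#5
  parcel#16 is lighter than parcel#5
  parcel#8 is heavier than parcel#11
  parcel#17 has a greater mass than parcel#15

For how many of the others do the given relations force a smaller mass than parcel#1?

The elements the relations force below parcel#1 are parcel#11, parcel#12, parcel#15, parcel#9, parcel#16, parcel#5, parcel#13, parcel#17 — no chain reaches any other.
That is 8.

8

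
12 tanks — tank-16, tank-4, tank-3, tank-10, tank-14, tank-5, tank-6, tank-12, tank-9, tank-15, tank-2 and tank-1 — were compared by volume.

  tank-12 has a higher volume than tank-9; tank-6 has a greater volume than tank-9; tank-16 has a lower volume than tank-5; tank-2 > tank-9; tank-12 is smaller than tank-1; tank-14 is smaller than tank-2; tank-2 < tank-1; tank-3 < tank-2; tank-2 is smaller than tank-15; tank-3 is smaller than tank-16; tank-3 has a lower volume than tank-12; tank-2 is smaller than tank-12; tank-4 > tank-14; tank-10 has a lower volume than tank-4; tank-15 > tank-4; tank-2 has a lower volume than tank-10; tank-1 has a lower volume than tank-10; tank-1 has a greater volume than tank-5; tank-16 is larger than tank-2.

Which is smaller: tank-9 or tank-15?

Following the relations from tank-9: tank-9 < tank-2 < tank-16 < tank-5 < tank-1 < tank-10 < tank-4 < tank-15.
So tank-9 < tank-15; tank-9 is the smaller of the two.

tank-9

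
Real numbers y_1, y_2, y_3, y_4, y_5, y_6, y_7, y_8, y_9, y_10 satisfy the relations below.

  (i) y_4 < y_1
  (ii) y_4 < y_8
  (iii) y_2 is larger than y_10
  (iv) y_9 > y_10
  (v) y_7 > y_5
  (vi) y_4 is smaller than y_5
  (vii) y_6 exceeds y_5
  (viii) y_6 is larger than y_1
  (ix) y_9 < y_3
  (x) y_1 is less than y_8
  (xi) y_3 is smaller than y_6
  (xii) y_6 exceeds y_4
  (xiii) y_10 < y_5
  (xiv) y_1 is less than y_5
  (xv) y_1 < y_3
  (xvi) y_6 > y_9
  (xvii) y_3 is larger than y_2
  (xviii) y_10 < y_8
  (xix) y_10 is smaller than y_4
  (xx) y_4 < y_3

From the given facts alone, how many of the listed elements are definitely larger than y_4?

Directly above y_4: y_1, y_5, y_8, y_3, y_6.
One step further: y_7 (6 so far).
No other element is forced above y_4 by the given relations, so the count is 6.

6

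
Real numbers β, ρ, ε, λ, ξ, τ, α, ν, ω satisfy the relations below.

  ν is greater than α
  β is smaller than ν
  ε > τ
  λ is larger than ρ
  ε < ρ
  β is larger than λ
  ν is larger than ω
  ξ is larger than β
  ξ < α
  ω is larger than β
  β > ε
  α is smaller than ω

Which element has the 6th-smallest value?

Piecing the relations together gives one ordering: τ < ε < ρ < λ < β < ξ < α < ω < ν.
The 6th smallest is ξ.

ξ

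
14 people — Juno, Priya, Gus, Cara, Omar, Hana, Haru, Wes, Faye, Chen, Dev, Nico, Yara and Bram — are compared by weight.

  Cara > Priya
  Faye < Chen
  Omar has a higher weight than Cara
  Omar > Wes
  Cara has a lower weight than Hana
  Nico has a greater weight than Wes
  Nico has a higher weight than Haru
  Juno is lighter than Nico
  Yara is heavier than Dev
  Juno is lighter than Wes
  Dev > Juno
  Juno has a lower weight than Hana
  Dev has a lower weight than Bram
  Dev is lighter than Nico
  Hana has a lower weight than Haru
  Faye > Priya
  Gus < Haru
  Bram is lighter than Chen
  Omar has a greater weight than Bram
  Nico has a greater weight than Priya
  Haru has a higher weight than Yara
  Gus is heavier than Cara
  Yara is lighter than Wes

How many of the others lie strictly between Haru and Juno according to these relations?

3

Chaining upward from Juno reaches: Dev, Yara, Bram, Hana, Chen, Wes, Nico, Omar.
Chaining downward from Haru reaches: Priya, Cara, Dev, Yara, Hana, Gus.
Strictly between Juno and Haru are those in both lists: Dev, Yara, Hana — 3 elements.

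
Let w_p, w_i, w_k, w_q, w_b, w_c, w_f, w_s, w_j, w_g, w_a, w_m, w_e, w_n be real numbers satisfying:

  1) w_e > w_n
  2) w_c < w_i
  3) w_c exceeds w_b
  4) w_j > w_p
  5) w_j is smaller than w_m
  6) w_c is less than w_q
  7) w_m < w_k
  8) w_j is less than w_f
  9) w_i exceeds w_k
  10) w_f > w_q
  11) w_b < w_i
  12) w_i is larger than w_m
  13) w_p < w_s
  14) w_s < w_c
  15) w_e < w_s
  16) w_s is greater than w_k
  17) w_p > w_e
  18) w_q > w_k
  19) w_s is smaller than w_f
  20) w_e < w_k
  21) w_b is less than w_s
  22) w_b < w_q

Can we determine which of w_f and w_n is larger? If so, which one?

The relevant relations are w_n < w_e; w_e < w_p; w_p < w_j; w_j < w_m; w_m < w_k; w_k < w_s; w_s < w_c; w_c < w_q; w_q < w_f.
Together: w_n < w_e < w_p < w_j < w_m < w_k < w_s < w_c < w_q < w_f.
So w_f is larger.

w_f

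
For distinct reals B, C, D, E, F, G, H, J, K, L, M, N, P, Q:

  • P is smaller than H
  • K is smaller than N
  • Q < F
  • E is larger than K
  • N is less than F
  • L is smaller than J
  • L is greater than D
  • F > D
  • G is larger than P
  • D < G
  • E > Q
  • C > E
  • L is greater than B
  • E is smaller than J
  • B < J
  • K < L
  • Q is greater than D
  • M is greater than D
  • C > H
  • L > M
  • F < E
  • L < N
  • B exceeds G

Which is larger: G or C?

G < B and B < L give G < L.
With L < N: G < B < L < N.
Then N < F extends the chain to F.
Then F < E extends the chain to E.
With E < C: G < B < L < N < F < E < C.
So G < C; C is the larger of the two.

C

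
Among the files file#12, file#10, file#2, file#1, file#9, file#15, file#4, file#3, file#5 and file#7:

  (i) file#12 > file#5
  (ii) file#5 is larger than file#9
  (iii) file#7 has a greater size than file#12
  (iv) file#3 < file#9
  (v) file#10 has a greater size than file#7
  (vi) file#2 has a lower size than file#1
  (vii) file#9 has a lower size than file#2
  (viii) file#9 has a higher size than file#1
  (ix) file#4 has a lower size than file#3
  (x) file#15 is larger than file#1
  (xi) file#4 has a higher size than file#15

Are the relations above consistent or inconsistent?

inconsistent

Chaining the given relations yields file#2 < file#1 < file#15 < file#4 < file#3 < file#9, so file#2 < file#9. But one relation states file#9 < file#2. These cannot both hold.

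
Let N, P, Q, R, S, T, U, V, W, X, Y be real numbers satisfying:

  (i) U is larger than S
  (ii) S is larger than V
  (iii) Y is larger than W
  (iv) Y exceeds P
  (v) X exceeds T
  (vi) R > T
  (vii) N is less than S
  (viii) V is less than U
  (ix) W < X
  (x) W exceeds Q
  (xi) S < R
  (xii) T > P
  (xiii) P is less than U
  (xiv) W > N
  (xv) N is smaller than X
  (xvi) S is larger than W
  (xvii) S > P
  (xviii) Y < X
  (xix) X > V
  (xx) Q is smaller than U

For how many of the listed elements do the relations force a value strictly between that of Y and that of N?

1

The relations place N below Y. An element lies strictly between them when it is forced above N and also forced below Y.
Above N: {W, S, X, R, U}. Below Y: {P, Q, W}.
Intersection: {W} — 1.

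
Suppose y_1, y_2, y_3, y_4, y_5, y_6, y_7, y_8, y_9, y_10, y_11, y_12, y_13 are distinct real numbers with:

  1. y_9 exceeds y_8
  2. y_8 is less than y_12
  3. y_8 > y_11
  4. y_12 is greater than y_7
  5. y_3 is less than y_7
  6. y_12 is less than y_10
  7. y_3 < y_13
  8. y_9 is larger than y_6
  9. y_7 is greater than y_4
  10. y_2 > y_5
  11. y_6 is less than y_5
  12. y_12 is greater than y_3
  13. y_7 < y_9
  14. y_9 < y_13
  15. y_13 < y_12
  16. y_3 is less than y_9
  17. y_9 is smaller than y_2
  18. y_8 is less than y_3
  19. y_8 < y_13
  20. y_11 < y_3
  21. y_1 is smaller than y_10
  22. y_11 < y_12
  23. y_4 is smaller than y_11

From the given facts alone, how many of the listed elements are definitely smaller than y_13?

7

Directly below y_13: y_8, y_3, y_9.
One step further: y_11, y_6, y_7 (6 so far).
One step further: y_4 (7 so far).
Nothing else is reachable below y_13; 7 in all.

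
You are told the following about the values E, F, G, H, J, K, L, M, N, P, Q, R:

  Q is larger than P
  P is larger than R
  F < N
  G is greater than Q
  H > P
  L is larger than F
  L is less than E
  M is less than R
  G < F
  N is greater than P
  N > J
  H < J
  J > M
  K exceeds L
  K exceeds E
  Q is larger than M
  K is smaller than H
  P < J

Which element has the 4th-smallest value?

Piecing the relations together gives one ordering: M < R < P < Q < G < F < L < E < K < H < J < N.
The 4th smallest is Q.

Q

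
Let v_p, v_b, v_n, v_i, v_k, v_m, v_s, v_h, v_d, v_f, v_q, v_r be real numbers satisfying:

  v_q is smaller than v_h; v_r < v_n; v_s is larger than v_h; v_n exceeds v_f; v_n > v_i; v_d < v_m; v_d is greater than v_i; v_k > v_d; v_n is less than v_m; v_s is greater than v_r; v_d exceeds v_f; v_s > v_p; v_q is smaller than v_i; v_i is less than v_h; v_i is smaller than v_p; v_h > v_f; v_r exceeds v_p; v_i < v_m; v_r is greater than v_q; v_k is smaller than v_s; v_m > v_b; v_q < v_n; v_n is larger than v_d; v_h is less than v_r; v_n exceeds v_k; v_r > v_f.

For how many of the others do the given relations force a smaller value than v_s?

Directly below v_s: v_h, v_p, v_k, v_r.
One step further: v_q, v_i, v_f, v_d (8 so far).
Nothing else is reachable below v_s; 8 in all.

8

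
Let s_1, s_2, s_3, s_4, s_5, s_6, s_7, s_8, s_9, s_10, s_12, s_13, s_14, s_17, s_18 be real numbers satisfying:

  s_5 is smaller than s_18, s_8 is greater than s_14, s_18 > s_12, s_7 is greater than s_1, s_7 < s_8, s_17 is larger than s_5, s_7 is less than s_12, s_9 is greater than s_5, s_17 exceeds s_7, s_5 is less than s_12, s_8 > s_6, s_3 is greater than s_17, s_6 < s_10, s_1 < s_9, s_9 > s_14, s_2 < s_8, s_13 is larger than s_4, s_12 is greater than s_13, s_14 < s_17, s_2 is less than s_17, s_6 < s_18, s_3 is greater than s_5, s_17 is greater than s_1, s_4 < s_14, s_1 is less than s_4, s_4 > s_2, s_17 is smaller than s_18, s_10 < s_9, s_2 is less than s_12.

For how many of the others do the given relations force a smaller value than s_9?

The elements the relations force below s_9 are s_1, s_2, s_6, s_4, s_14, s_10, s_5 — no chain reaches any other.
That is 7.

7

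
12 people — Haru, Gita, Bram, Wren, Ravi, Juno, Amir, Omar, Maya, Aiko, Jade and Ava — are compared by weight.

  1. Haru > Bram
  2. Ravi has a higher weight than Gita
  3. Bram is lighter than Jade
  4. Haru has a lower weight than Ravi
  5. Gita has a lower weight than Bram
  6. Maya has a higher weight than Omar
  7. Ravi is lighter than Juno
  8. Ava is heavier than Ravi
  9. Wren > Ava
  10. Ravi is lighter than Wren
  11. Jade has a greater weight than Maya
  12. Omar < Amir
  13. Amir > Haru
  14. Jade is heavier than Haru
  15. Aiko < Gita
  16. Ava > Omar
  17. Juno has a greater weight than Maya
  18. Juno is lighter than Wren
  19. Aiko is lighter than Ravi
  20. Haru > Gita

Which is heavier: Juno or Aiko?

Juno

Chaining the given relations: Aiko < Gita < Bram < Haru < Ravi < Juno.
So Aiko < Juno; Juno is the heavier of the two.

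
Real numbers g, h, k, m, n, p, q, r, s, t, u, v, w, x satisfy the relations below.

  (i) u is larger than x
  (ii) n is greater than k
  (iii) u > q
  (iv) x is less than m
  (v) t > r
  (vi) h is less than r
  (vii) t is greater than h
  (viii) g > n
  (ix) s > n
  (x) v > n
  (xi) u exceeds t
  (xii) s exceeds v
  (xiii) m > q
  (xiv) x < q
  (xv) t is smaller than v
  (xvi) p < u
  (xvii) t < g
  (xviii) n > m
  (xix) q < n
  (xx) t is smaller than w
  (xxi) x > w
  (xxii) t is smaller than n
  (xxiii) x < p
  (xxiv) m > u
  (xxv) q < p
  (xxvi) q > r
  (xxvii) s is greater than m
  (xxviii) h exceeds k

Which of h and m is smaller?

h

Link the given pairs in sequence: h < r; r < t; t < w; w < x; x < q; q < p; p < u; u < m.
Chaining these gives h < r < t < w < x < q < p < u < m.
So h < m; h is the smaller of the two.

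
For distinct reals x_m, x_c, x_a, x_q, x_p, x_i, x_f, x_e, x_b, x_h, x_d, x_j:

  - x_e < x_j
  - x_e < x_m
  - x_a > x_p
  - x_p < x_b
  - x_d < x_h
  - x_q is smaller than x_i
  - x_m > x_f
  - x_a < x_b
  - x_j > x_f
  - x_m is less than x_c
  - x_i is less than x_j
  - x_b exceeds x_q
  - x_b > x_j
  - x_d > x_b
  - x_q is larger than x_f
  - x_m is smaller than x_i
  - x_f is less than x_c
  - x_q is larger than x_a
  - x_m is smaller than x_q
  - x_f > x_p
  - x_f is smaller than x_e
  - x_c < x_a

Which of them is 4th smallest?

x_m

Chaining the given pairs: x_p < x_f < x_e < x_m < x_c < x_a < x_q < x_i < x_j < x_b < x_d < x_h.
Counting 4 from the smallest end gives x_m.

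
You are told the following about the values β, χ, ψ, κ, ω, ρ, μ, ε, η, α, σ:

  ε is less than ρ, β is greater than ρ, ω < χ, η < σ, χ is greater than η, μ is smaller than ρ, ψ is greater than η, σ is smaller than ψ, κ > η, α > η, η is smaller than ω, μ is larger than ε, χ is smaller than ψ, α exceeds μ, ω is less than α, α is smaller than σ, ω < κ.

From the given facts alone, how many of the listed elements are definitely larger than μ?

5

Directly above μ: ρ, α.
One step further: σ, β (4 so far).
One step further: ψ (5 so far).
Nothing else is reachable above μ; 5 in all.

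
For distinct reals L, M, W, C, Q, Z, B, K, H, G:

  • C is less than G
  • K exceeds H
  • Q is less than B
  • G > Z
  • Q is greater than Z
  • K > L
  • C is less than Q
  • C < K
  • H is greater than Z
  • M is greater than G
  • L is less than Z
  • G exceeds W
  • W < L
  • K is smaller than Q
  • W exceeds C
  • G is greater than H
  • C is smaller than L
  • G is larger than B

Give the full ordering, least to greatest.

Nothing is placed below C, so it is least; from there C < W; W < L; L < Z; Z < H; H < K; K < Q; Q < B; B < G; G < M, each given directly.

C < W < L < Z < H < K < Q < B < G < M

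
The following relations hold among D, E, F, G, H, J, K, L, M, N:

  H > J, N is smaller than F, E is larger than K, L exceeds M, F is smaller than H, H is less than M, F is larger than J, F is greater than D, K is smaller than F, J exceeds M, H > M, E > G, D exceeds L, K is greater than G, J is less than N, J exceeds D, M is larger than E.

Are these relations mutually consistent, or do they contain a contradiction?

inconsistent

Chaining the given relations yields M < L < D < J < N < F < H, so M < H. But one relation states H < M. These cannot both hold.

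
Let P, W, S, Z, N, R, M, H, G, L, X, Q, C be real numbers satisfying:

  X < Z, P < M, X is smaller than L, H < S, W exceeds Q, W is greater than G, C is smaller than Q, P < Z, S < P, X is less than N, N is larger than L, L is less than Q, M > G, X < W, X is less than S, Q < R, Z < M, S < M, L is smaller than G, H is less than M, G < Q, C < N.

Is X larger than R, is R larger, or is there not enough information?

R

The relevant relations are X < L; L < G; G < Q; Q < R.
Together: X < L < G < Q < R.
So R is larger.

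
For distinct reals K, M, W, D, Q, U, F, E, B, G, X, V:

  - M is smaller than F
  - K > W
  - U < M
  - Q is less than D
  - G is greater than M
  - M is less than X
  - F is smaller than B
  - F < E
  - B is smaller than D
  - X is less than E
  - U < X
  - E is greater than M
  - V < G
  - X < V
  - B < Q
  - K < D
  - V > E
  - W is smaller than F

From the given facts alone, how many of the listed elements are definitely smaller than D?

From D the given relations immediately reach B, Q, K.
From those, W, F — 5 in total.
From those, M — 6 in total.
From those, U — 7 in total.
No other element is forced below D by the given relations, so the count is 7.

7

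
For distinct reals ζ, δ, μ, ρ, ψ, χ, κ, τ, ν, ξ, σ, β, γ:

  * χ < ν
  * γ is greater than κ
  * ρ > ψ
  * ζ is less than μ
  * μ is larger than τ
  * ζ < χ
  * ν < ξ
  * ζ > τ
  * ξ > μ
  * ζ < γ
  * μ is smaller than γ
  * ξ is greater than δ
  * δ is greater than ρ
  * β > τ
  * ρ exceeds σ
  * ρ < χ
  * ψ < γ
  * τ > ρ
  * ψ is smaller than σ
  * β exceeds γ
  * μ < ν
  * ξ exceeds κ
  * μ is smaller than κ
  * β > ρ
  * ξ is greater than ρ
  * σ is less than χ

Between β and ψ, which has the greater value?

ψ < σ and σ < ρ give ψ < ρ.
Then ρ < τ extends the chain to τ.
Then τ < ζ extends the chain to ζ.
With ζ < μ: ψ < σ < ρ < τ < ζ < μ.
Then μ < κ extends the chain to κ.
Then κ < γ extends the chain to γ.
With γ < β: ψ < σ < ρ < τ < ζ < μ < κ < γ < β.
So ψ < β; β is the larger of the two.

β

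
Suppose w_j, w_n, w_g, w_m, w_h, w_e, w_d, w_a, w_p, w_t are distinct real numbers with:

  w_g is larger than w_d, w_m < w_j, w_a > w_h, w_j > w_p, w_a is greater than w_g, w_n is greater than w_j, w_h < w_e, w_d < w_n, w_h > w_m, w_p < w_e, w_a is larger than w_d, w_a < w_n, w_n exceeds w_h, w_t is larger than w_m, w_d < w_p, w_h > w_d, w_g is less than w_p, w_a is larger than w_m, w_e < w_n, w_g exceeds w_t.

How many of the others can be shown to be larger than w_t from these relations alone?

6

The elements the relations force above w_t are w_g, w_a, w_p, w_e, w_j, w_n — no chain reaches any other.
That is 6.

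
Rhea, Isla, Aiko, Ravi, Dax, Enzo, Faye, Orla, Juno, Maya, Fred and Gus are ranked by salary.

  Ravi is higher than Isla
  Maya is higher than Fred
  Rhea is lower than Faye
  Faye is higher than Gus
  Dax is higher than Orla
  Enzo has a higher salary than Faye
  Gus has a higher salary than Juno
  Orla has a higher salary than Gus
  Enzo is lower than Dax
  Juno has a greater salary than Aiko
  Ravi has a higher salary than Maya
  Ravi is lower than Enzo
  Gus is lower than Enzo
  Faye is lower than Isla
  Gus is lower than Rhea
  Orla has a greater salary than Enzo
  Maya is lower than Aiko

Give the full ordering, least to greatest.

Each adjacent pair is fixed by a given relation: Fred < Maya; Maya < Aiko; Aiko < Juno; Juno < Gus; Gus < Rhea; Rhea < Faye; Faye < Isla; Isla < Ravi; Ravi < Enzo; Enzo < Orla; Orla < Dax. Chaining them end to end gives the full order.

Fred < Maya < Aiko < Juno < Gus < Rhea < Faye < Isla < Ravi < Enzo < Orla < Dax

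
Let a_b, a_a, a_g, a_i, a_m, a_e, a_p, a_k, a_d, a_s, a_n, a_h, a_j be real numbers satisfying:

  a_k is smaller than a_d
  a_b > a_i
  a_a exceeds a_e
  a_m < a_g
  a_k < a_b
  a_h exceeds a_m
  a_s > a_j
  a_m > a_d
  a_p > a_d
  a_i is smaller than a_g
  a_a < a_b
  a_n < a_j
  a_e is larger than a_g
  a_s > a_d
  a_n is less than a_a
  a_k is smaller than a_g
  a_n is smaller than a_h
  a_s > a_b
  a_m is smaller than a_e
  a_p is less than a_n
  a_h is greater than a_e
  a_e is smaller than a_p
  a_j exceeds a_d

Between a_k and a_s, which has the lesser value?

Chaining the given relations: a_k < a_d < a_m < a_g < a_e < a_p < a_n < a_a < a_b < a_s.
So a_k < a_s; a_k is the smaller of the two.

a_k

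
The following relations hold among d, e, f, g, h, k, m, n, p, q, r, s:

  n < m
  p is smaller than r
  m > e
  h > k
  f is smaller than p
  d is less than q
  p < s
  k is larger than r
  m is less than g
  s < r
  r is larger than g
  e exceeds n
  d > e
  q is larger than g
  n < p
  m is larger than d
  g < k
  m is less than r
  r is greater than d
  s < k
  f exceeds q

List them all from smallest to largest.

n < e < d < m < g < q < f < p < s < r < k < h

Each adjacent pair is fixed by a given relation: n < e; e < d; d < m; m < g; g < q; q < f; f < p; p < s; s < r; r < k; k < h. Chaining them end to end gives the full order.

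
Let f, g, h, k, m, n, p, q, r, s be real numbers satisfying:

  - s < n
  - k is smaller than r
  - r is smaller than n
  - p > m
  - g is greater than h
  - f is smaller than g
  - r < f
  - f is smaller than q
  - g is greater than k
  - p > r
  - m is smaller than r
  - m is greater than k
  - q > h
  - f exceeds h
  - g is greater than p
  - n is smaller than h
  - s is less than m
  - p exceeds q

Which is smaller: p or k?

k

k < m < r < n < h < f < q < p, by transitivity through m, r, n, h, f, q.
So k < p; k is the smaller of the two.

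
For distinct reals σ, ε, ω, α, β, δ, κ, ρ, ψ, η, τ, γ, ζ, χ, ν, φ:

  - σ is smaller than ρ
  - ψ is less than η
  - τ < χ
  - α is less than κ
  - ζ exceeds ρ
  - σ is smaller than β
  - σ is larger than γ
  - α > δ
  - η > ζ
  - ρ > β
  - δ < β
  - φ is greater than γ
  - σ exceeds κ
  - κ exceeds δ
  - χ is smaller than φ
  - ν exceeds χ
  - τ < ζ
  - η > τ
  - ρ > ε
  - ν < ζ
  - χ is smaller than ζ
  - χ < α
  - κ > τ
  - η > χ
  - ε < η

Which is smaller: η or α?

α

α < κ and κ < σ give α < σ.
With σ < β: α < κ < σ < β.
With β < ρ: α < κ < σ < β < ρ.
With ρ < ζ: α < κ < σ < β < ρ < ζ.
With ζ < η: α < κ < σ < β < ρ < ζ < η.
So α < η; α is the smaller of the two.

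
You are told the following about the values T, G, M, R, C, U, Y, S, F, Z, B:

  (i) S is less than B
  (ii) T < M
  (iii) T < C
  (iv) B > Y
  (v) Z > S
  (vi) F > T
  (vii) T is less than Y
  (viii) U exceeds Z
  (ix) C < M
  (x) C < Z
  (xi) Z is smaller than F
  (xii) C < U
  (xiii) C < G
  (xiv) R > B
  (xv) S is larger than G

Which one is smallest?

T

C is not least since T < C; G is not least since C < G; Y is not least since T < Y; S is not least since G < S; B is not least since S < B; M is not least since T < M; Z is not least since C < Z; F is not least since Z < F; U is not least since C < U; R is not least since B < R.
Only T has nothing below it, so T is the smallest.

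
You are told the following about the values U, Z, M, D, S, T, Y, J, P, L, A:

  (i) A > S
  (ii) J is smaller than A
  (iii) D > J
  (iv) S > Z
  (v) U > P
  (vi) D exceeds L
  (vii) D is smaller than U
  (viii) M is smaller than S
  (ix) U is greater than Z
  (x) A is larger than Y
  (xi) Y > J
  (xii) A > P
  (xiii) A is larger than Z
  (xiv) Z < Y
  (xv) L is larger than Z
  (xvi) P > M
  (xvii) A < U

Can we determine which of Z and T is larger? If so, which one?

Following every chain through Z: above Z we get Y, L, S, D, A, U.
T is not reached, and no chain runs the other way from T to Z.
So the given relations leave the order of Z and T undetermined.

undetermined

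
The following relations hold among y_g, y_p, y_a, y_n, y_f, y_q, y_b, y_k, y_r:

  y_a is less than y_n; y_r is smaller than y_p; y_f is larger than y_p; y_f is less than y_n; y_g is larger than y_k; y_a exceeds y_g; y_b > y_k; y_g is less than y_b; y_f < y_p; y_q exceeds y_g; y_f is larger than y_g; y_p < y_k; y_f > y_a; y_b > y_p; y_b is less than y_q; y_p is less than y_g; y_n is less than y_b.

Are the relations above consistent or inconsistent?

We have y_f < y_p stated directly, yet also y_p < y_k < y_g < y_a < y_f by chaining the others — so y_p < y_f. Contradiction.

inconsistent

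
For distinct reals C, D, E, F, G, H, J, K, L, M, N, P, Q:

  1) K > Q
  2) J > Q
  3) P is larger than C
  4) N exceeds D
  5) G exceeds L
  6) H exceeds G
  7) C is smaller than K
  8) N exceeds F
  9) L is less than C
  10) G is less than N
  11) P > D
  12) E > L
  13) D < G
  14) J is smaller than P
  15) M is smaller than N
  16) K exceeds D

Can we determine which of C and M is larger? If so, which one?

Following every chain through M: above M we get N.
C is not reached, and no chain runs the other way from C to M.
So the given relations leave the order of M and C undetermined.

undetermined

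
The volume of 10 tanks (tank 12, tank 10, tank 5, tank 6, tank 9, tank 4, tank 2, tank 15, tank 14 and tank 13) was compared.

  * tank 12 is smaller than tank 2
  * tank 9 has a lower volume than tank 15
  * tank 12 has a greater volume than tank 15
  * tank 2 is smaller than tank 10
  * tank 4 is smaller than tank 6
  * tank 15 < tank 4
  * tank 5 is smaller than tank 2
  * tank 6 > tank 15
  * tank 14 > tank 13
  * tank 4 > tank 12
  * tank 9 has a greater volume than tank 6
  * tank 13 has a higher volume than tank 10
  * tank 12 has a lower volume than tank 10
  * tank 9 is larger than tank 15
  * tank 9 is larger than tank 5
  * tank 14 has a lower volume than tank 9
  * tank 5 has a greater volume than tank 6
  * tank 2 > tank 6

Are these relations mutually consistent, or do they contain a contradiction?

Chaining the given relations yields tank 15 < tank 12 < tank 4 < tank 6 < tank 5 < tank 2 < tank 10 < tank 13 < tank 14 < tank 9, so tank 15 < tank 9. But one relation states tank 9 < tank 15. These cannot both hold.

inconsistent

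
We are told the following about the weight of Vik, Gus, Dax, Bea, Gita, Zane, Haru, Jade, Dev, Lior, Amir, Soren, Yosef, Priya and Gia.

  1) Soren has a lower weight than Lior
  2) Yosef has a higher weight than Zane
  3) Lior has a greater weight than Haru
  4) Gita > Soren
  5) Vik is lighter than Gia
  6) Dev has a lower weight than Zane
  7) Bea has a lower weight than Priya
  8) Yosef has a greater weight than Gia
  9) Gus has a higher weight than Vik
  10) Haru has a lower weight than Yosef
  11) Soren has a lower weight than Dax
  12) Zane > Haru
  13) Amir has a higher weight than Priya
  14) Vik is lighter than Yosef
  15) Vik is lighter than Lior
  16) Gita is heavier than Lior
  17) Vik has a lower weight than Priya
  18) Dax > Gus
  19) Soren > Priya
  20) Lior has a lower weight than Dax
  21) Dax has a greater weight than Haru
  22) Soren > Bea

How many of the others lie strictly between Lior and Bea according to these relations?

2

Chaining upward from Bea reaches: Priya, Amir, Soren, Gita, Dax.
Chaining downward from Lior reaches: Vik, Haru, Priya, Soren.
Strictly between Bea and Lior are those in both lists: Priya, Soren — 2 elements.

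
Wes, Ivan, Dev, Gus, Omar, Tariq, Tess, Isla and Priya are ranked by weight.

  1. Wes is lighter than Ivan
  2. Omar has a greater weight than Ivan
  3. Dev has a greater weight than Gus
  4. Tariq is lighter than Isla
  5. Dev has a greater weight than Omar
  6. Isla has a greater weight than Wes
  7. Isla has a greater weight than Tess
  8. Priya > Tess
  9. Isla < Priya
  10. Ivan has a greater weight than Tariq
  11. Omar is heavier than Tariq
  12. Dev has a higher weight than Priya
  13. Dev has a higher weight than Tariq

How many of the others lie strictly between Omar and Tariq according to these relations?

Chaining upward from Tariq reaches: Isla, Ivan, Priya, Dev.
Chaining downward from Omar reaches: Wes, Ivan.
Strictly between Tariq and Omar are those in both lists: Ivan — 1 element.

1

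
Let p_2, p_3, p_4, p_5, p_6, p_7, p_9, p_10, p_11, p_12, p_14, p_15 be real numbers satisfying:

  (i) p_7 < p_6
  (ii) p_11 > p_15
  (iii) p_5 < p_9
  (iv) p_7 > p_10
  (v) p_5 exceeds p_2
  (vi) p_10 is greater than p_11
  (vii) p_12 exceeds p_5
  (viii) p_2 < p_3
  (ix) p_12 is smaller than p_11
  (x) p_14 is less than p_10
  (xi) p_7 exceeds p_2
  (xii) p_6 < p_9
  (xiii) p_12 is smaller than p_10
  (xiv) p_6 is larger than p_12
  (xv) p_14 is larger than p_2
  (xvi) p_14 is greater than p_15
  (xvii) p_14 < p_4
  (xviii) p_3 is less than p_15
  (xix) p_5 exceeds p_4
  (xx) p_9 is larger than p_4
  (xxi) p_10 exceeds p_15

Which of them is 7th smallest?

p_12

Chaining the given pairs: p_2 < p_3 < p_15 < p_14 < p_4 < p_5 < p_12 < p_11 < p_10 < p_7 < p_6 < p_9.
The 7th smallest is p_12.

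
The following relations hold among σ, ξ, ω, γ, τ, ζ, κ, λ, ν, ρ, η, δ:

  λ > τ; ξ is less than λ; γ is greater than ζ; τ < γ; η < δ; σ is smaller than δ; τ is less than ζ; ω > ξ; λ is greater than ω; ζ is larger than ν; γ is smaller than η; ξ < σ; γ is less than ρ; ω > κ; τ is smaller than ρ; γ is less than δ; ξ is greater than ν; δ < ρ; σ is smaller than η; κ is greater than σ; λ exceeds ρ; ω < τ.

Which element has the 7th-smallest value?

ζ

Piecing the relations together gives one ordering: ν < ξ < σ < κ < ω < τ < ζ < γ < η < δ < ρ < λ.
Counting 7 from the smallest end gives ζ.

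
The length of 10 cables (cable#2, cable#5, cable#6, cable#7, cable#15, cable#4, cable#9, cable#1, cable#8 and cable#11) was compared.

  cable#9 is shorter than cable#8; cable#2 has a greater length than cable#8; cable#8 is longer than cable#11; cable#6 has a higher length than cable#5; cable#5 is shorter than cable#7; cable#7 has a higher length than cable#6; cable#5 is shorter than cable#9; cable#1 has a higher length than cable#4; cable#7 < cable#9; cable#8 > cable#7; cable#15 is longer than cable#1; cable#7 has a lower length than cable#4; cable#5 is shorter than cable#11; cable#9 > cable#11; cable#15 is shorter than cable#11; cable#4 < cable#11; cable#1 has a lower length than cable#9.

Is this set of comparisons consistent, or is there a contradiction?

consistent

Every relation is compatible with cable#5 < cable#6 < cable#7 < cable#4 < cable#1 < cable#15 < cable#11 < cable#9 < cable#8 < cable#2; the set is consistent.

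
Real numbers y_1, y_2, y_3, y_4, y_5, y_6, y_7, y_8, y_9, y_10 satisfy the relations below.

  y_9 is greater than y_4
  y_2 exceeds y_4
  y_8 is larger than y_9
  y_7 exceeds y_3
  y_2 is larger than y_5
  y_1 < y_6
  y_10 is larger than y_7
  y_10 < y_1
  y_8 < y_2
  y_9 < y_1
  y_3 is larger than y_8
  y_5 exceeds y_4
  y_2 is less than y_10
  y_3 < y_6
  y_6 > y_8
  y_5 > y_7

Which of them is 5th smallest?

y_7

The consecutive relations fix a unique order: y_4 < y_9 < y_8 < y_3 < y_7 < y_5 < y_2 < y_10 < y_1 < y_6.
Counting 5 from the smallest end gives y_7.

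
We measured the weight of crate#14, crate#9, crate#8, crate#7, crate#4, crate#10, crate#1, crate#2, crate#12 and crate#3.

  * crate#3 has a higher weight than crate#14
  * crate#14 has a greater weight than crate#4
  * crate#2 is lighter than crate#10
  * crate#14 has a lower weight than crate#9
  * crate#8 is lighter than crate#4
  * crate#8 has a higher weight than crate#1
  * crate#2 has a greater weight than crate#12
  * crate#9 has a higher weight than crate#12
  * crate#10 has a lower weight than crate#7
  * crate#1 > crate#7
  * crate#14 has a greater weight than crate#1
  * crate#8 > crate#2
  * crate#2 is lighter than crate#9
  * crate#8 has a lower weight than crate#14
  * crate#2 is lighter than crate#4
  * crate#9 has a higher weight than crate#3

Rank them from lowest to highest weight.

crate#12 < crate#2 < crate#10 < crate#7 < crate#1 < crate#8 < crate#4 < crate#14 < crate#3 < crate#9

Each adjacent pair is fixed by a given relation: crate#12 < crate#2; crate#2 < crate#10; crate#10 < crate#7; crate#7 < crate#1; crate#1 < crate#8; crate#8 < crate#4; crate#4 < crate#14; crate#14 < crate#3; crate#3 < crate#9. Chaining them end to end gives the full order.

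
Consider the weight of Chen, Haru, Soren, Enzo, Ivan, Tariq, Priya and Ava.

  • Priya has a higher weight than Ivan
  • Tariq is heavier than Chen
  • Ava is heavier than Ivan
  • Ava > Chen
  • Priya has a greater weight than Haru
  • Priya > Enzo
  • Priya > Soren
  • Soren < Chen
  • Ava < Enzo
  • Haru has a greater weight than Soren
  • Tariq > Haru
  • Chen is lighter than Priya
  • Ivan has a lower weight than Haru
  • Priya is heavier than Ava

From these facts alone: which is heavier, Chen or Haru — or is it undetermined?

undetermined

Following every chain through Haru: above Haru we get Tariq, Priya; below Haru we get Ivan, Soren.
Chen is not reached, and no chain runs the other way from Chen to Haru.
So the given relations leave the order of Haru and Chen undetermined.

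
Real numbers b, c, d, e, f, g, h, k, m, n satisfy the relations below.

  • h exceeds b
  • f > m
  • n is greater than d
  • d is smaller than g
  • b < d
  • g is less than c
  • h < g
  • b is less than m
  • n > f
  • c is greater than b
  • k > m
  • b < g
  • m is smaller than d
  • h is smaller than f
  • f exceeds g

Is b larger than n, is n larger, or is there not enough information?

b < m and m < d give b < d.
With d < g: b < m < d < g.
Then g < f extends the chain to f.
Then f < n extends the chain to n.
So n is larger.

n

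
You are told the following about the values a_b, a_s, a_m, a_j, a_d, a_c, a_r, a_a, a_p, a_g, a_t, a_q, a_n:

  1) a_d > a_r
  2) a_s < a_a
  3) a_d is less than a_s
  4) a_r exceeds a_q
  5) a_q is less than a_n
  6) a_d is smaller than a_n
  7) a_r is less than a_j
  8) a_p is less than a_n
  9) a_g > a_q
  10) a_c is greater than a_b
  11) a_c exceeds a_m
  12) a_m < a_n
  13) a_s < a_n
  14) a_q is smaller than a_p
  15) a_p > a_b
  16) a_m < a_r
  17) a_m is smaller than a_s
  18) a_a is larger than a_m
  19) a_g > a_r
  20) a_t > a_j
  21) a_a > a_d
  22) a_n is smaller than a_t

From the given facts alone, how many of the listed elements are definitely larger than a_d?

4

The elements the relations force above a_d are a_s, a_a, a_n, a_t — no chain reaches any other.
That is 4.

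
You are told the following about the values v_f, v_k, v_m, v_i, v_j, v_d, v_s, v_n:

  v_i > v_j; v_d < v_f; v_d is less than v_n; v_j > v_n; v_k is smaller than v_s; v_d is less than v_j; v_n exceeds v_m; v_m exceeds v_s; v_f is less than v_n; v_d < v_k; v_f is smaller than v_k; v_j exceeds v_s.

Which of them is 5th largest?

Chaining the given pairs: v_d < v_f < v_k < v_s < v_m < v_n < v_j < v_i.
The 5th largest is v_s.

v_s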